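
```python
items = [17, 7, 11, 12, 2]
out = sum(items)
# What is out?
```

Trace (tracking out):
items = [17, 7, 11, 12, 2]  # -> items = [17, 7, 11, 12, 2]
out = sum(items)  # -> out = 49

Answer: 49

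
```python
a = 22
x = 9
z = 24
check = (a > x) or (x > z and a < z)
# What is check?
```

Answer: True

Derivation:
Trace (tracking check):
a = 22  # -> a = 22
x = 9  # -> x = 9
z = 24  # -> z = 24
check = a > x or (x > z and a < z)  # -> check = True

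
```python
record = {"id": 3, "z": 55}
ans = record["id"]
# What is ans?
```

Answer: 3

Derivation:
Trace (tracking ans):
record = {'id': 3, 'z': 55}  # -> record = {'id': 3, 'z': 55}
ans = record['id']  # -> ans = 3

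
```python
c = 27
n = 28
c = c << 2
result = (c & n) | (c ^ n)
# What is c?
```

Answer: 108

Derivation:
Trace (tracking c):
c = 27  # -> c = 27
n = 28  # -> n = 28
c = c << 2  # -> c = 108
result = c & n | c ^ n  # -> result = 124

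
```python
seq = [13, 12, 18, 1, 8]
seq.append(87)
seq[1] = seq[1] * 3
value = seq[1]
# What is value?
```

Answer: 36

Derivation:
Trace (tracking value):
seq = [13, 12, 18, 1, 8]  # -> seq = [13, 12, 18, 1, 8]
seq.append(87)  # -> seq = [13, 12, 18, 1, 8, 87]
seq[1] = seq[1] * 3  # -> seq = [13, 36, 18, 1, 8, 87]
value = seq[1]  # -> value = 36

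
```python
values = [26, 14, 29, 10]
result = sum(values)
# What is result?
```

Answer: 79

Derivation:
Trace (tracking result):
values = [26, 14, 29, 10]  # -> values = [26, 14, 29, 10]
result = sum(values)  # -> result = 79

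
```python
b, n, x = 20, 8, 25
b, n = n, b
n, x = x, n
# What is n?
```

Answer: 25

Derivation:
Trace (tracking n):
b, n, x = (20, 8, 25)  # -> b = 20, n = 8, x = 25
b, n = (n, b)  # -> b = 8, n = 20
n, x = (x, n)  # -> n = 25, x = 20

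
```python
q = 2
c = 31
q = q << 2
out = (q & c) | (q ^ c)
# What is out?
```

Trace (tracking out):
q = 2  # -> q = 2
c = 31  # -> c = 31
q = q << 2  # -> q = 8
out = q & c | q ^ c  # -> out = 31

Answer: 31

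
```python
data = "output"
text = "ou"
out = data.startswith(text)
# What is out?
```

Answer: True

Derivation:
Trace (tracking out):
data = 'output'  # -> data = 'output'
text = 'ou'  # -> text = 'ou'
out = data.startswith(text)  # -> out = True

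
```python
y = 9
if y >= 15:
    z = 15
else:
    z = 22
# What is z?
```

Answer: 22

Derivation:
Trace (tracking z):
y = 9  # -> y = 9
if y >= 15:  # condition is False
else:
    z = 22  # -> z = 22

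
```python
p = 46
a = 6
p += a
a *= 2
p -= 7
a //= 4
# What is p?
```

Answer: 45

Derivation:
Trace (tracking p):
p = 46  # -> p = 46
a = 6  # -> a = 6
p += a  # -> p = 52
a *= 2  # -> a = 12
p -= 7  # -> p = 45
a //= 4  # -> a = 3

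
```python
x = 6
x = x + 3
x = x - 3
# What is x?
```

Trace (tracking x):
x = 6  # -> x = 6
x = x + 3  # -> x = 9
x = x - 3  # -> x = 6

Answer: 6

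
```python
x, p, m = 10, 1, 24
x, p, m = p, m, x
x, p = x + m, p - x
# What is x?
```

Answer: 11

Derivation:
Trace (tracking x):
x, p, m = (10, 1, 24)  # -> x = 10, p = 1, m = 24
x, p, m = (p, m, x)  # -> x = 1, p = 24, m = 10
x, p = (x + m, p - x)  # -> x = 11, p = 23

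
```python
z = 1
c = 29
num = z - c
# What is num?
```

Answer: -28

Derivation:
Trace (tracking num):
z = 1  # -> z = 1
c = 29  # -> c = 29
num = z - c  # -> num = -28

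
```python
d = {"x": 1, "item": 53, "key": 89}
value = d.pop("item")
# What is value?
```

Answer: 53

Derivation:
Trace (tracking value):
d = {'x': 1, 'item': 53, 'key': 89}  # -> d = {'x': 1, 'item': 53, 'key': 89}
value = d.pop('item')  # -> value = 53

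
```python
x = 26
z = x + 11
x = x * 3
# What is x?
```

Answer: 78

Derivation:
Trace (tracking x):
x = 26  # -> x = 26
z = x + 11  # -> z = 37
x = x * 3  # -> x = 78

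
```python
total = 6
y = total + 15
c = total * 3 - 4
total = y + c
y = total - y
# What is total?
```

Trace (tracking total):
total = 6  # -> total = 6
y = total + 15  # -> y = 21
c = total * 3 - 4  # -> c = 14
total = y + c  # -> total = 35
y = total - y  # -> y = 14

Answer: 35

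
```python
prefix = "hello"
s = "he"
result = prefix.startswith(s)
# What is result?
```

Trace (tracking result):
prefix = 'hello'  # -> prefix = 'hello'
s = 'he'  # -> s = 'he'
result = prefix.startswith(s)  # -> result = True

Answer: True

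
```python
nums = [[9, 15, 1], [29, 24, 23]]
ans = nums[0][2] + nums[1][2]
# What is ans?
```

Trace (tracking ans):
nums = [[9, 15, 1], [29, 24, 23]]  # -> nums = [[9, 15, 1], [29, 24, 23]]
ans = nums[0][2] + nums[1][2]  # -> ans = 24

Answer: 24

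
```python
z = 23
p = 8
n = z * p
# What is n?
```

Answer: 184

Derivation:
Trace (tracking n):
z = 23  # -> z = 23
p = 8  # -> p = 8
n = z * p  # -> n = 184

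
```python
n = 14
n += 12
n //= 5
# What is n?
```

Trace (tracking n):
n = 14  # -> n = 14
n += 12  # -> n = 26
n //= 5  # -> n = 5

Answer: 5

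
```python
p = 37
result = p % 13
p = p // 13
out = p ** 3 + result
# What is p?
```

Answer: 2

Derivation:
Trace (tracking p):
p = 37  # -> p = 37
result = p % 13  # -> result = 11
p = p // 13  # -> p = 2
out = p ** 3 + result  # -> out = 19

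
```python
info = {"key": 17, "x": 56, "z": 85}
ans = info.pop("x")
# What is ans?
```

Answer: 56

Derivation:
Trace (tracking ans):
info = {'key': 17, 'x': 56, 'z': 85}  # -> info = {'key': 17, 'x': 56, 'z': 85}
ans = info.pop('x')  # -> ans = 56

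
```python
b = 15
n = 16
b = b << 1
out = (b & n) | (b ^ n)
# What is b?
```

Answer: 30

Derivation:
Trace (tracking b):
b = 15  # -> b = 15
n = 16  # -> n = 16
b = b << 1  # -> b = 30
out = b & n | b ^ n  # -> out = 30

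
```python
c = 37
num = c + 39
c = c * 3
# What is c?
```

Answer: 111

Derivation:
Trace (tracking c):
c = 37  # -> c = 37
num = c + 39  # -> num = 76
c = c * 3  # -> c = 111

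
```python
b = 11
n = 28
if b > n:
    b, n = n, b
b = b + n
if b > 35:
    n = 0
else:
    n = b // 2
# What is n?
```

Trace (tracking n):
b = 11  # -> b = 11
n = 28  # -> n = 28
if b > n:  # condition is False
b = b + n  # -> b = 39
if b > 35:  # condition is True
    n = 0  # -> n = 0

Answer: 0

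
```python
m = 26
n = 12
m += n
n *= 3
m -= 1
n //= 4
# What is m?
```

Answer: 37

Derivation:
Trace (tracking m):
m = 26  # -> m = 26
n = 12  # -> n = 12
m += n  # -> m = 38
n *= 3  # -> n = 36
m -= 1  # -> m = 37
n //= 4  # -> n = 9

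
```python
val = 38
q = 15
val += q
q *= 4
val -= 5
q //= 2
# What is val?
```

Trace (tracking val):
val = 38  # -> val = 38
q = 15  # -> q = 15
val += q  # -> val = 53
q *= 4  # -> q = 60
val -= 5  # -> val = 48
q //= 2  # -> q = 30

Answer: 48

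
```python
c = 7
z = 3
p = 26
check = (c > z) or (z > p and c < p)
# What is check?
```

Answer: True

Derivation:
Trace (tracking check):
c = 7  # -> c = 7
z = 3  # -> z = 3
p = 26  # -> p = 26
check = c > z or (z > p and c < p)  # -> check = True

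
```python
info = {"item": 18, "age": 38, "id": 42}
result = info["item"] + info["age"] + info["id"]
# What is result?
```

Answer: 98

Derivation:
Trace (tracking result):
info = {'item': 18, 'age': 38, 'id': 42}  # -> info = {'item': 18, 'age': 38, 'id': 42}
result = info['item'] + info['age'] + info['id']  # -> result = 98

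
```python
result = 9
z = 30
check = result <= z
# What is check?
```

Answer: True

Derivation:
Trace (tracking check):
result = 9  # -> result = 9
z = 30  # -> z = 30
check = result <= z  # -> check = True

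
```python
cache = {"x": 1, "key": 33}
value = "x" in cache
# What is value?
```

Answer: True

Derivation:
Trace (tracking value):
cache = {'x': 1, 'key': 33}  # -> cache = {'x': 1, 'key': 33}
value = 'x' in cache  # -> value = True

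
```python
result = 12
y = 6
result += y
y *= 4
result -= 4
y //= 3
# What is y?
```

Trace (tracking y):
result = 12  # -> result = 12
y = 6  # -> y = 6
result += y  # -> result = 18
y *= 4  # -> y = 24
result -= 4  # -> result = 14
y //= 3  # -> y = 8

Answer: 8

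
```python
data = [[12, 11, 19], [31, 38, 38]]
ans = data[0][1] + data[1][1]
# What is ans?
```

Answer: 49

Derivation:
Trace (tracking ans):
data = [[12, 11, 19], [31, 38, 38]]  # -> data = [[12, 11, 19], [31, 38, 38]]
ans = data[0][1] + data[1][1]  # -> ans = 49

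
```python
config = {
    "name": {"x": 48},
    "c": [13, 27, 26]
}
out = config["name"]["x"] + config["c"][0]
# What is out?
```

Answer: 61

Derivation:
Trace (tracking out):
config = {'name': {'x': 48}, 'c': [13, 27, 26]}  # -> config = {'name': {'x': 48}, 'c': [13, 27, 26]}
out = config['name']['x'] + config['c'][0]  # -> out = 61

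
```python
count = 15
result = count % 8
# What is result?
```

Trace (tracking result):
count = 15  # -> count = 15
result = count % 8  # -> result = 7

Answer: 7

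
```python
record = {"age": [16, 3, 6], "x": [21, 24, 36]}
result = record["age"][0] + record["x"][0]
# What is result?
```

Trace (tracking result):
record = {'age': [16, 3, 6], 'x': [21, 24, 36]}  # -> record = {'age': [16, 3, 6], 'x': [21, 24, 36]}
result = record['age'][0] + record['x'][0]  # -> result = 37

Answer: 37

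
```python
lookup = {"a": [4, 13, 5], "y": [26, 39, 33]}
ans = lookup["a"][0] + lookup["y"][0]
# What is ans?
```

Answer: 30

Derivation:
Trace (tracking ans):
lookup = {'a': [4, 13, 5], 'y': [26, 39, 33]}  # -> lookup = {'a': [4, 13, 5], 'y': [26, 39, 33]}
ans = lookup['a'][0] + lookup['y'][0]  # -> ans = 30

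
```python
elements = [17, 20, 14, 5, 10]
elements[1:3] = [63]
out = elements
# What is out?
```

Trace (tracking out):
elements = [17, 20, 14, 5, 10]  # -> elements = [17, 20, 14, 5, 10]
elements[1:3] = [63]  # -> elements = [17, 63, 5, 10]
out = elements  # -> out = [17, 63, 5, 10]

Answer: [17, 63, 5, 10]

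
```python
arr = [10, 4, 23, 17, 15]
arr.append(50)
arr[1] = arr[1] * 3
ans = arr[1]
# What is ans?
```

Trace (tracking ans):
arr = [10, 4, 23, 17, 15]  # -> arr = [10, 4, 23, 17, 15]
arr.append(50)  # -> arr = [10, 4, 23, 17, 15, 50]
arr[1] = arr[1] * 3  # -> arr = [10, 12, 23, 17, 15, 50]
ans = arr[1]  # -> ans = 12

Answer: 12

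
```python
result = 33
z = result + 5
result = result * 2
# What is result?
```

Trace (tracking result):
result = 33  # -> result = 33
z = result + 5  # -> z = 38
result = result * 2  # -> result = 66

Answer: 66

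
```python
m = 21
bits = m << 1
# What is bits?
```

Answer: 42

Derivation:
Trace (tracking bits):
m = 21  # -> m = 21
bits = m << 1  # -> bits = 42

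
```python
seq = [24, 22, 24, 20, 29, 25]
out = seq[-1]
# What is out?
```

Answer: 25

Derivation:
Trace (tracking out):
seq = [24, 22, 24, 20, 29, 25]  # -> seq = [24, 22, 24, 20, 29, 25]
out = seq[-1]  # -> out = 25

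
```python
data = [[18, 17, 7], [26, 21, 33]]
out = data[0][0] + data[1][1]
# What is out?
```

Answer: 39

Derivation:
Trace (tracking out):
data = [[18, 17, 7], [26, 21, 33]]  # -> data = [[18, 17, 7], [26, 21, 33]]
out = data[0][0] + data[1][1]  # -> out = 39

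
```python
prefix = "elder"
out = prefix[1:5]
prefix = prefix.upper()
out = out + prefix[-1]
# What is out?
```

Trace (tracking out):
prefix = 'elder'  # -> prefix = 'elder'
out = prefix[1:5]  # -> out = 'lder'
prefix = prefix.upper()  # -> prefix = 'ELDER'
out = out + prefix[-1]  # -> out = 'lderR'

Answer: 'lderR'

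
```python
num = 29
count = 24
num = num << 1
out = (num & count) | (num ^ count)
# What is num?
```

Trace (tracking num):
num = 29  # -> num = 29
count = 24  # -> count = 24
num = num << 1  # -> num = 58
out = num & count | num ^ count  # -> out = 58

Answer: 58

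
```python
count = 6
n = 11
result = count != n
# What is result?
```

Answer: True

Derivation:
Trace (tracking result):
count = 6  # -> count = 6
n = 11  # -> n = 11
result = count != n  # -> result = True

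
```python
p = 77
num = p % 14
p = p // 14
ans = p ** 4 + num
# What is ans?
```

Answer: 632

Derivation:
Trace (tracking ans):
p = 77  # -> p = 77
num = p % 14  # -> num = 7
p = p // 14  # -> p = 5
ans = p ** 4 + num  # -> ans = 632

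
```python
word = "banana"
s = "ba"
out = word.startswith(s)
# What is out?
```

Answer: True

Derivation:
Trace (tracking out):
word = 'banana'  # -> word = 'banana'
s = 'ba'  # -> s = 'ba'
out = word.startswith(s)  # -> out = True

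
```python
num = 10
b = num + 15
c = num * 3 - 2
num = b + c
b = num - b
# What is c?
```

Answer: 28

Derivation:
Trace (tracking c):
num = 10  # -> num = 10
b = num + 15  # -> b = 25
c = num * 3 - 2  # -> c = 28
num = b + c  # -> num = 53
b = num - b  # -> b = 28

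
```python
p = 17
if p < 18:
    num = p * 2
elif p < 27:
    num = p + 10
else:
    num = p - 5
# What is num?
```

Trace (tracking num):
p = 17  # -> p = 17
if p < 18:  # condition is True
    num = p * 2  # -> num = 34

Answer: 34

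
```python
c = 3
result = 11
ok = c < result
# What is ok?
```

Answer: True

Derivation:
Trace (tracking ok):
c = 3  # -> c = 3
result = 11  # -> result = 11
ok = c < result  # -> ok = True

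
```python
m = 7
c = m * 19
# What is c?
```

Trace (tracking c):
m = 7  # -> m = 7
c = m * 19  # -> c = 133

Answer: 133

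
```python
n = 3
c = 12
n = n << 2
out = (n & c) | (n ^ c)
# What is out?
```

Answer: 12

Derivation:
Trace (tracking out):
n = 3  # -> n = 3
c = 12  # -> c = 12
n = n << 2  # -> n = 12
out = n & c | n ^ c  # -> out = 12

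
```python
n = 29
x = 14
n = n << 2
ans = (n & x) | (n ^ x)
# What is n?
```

Trace (tracking n):
n = 29  # -> n = 29
x = 14  # -> x = 14
n = n << 2  # -> n = 116
ans = n & x | n ^ x  # -> ans = 126

Answer: 116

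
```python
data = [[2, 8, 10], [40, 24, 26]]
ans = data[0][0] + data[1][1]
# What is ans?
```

Answer: 26

Derivation:
Trace (tracking ans):
data = [[2, 8, 10], [40, 24, 26]]  # -> data = [[2, 8, 10], [40, 24, 26]]
ans = data[0][0] + data[1][1]  # -> ans = 26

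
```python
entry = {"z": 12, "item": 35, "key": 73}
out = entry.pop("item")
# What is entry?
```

Answer: {'z': 12, 'key': 73}

Derivation:
Trace (tracking entry):
entry = {'z': 12, 'item': 35, 'key': 73}  # -> entry = {'z': 12, 'item': 35, 'key': 73}
out = entry.pop('item')  # -> out = 35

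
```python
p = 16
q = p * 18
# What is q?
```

Trace (tracking q):
p = 16  # -> p = 16
q = p * 18  # -> q = 288

Answer: 288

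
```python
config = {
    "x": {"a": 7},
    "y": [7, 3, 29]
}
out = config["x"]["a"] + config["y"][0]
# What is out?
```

Trace (tracking out):
config = {'x': {'a': 7}, 'y': [7, 3, 29]}  # -> config = {'x': {'a': 7}, 'y': [7, 3, 29]}
out = config['x']['a'] + config['y'][0]  # -> out = 14

Answer: 14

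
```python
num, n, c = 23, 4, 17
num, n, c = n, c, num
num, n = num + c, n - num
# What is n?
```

Answer: 13

Derivation:
Trace (tracking n):
num, n, c = (23, 4, 17)  # -> num = 23, n = 4, c = 17
num, n, c = (n, c, num)  # -> num = 4, n = 17, c = 23
num, n = (num + c, n - num)  # -> num = 27, n = 13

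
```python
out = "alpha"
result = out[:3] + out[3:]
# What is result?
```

Trace (tracking result):
out = 'alpha'  # -> out = 'alpha'
result = out[:3] + out[3:]  # -> result = 'alpha'

Answer: 'alpha'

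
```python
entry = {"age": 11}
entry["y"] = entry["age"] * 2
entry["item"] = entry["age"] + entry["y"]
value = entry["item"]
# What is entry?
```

Trace (tracking entry):
entry = {'age': 11}  # -> entry = {'age': 11}
entry['y'] = entry['age'] * 2  # -> entry = {'age': 11, 'y': 22}
entry['item'] = entry['age'] + entry['y']  # -> entry = {'age': 11, 'y': 22, 'item': 33}
value = entry['item']  # -> value = 33

Answer: {'age': 11, 'y': 22, 'item': 33}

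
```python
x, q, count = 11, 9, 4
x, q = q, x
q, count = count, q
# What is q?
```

Trace (tracking q):
x, q, count = (11, 9, 4)  # -> x = 11, q = 9, count = 4
x, q = (q, x)  # -> x = 9, q = 11
q, count = (count, q)  # -> q = 4, count = 11

Answer: 4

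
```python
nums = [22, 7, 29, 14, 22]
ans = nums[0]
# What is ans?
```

Answer: 22

Derivation:
Trace (tracking ans):
nums = [22, 7, 29, 14, 22]  # -> nums = [22, 7, 29, 14, 22]
ans = nums[0]  # -> ans = 22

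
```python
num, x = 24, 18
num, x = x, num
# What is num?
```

Trace (tracking num):
num, x = (24, 18)  # -> num = 24, x = 18
num, x = (x, num)  # -> num = 18, x = 24

Answer: 18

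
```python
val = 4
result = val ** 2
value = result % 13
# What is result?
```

Answer: 16

Derivation:
Trace (tracking result):
val = 4  # -> val = 4
result = val ** 2  # -> result = 16
value = result % 13  # -> value = 3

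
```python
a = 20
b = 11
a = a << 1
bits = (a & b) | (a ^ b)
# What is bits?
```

Trace (tracking bits):
a = 20  # -> a = 20
b = 11  # -> b = 11
a = a << 1  # -> a = 40
bits = a & b | a ^ b  # -> bits = 43

Answer: 43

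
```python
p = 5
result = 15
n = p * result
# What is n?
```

Answer: 75

Derivation:
Trace (tracking n):
p = 5  # -> p = 5
result = 15  # -> result = 15
n = p * result  # -> n = 75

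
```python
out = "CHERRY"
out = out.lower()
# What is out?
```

Trace (tracking out):
out = 'CHERRY'  # -> out = 'CHERRY'
out = out.lower()  # -> out = 'cherry'

Answer: 'cherry'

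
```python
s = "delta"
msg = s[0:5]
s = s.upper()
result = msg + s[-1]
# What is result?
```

Trace (tracking result):
s = 'delta'  # -> s = 'delta'
msg = s[0:5]  # -> msg = 'delta'
s = s.upper()  # -> s = 'DELTA'
result = msg + s[-1]  # -> result = 'deltaA'

Answer: 'deltaA'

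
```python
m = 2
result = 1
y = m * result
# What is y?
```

Trace (tracking y):
m = 2  # -> m = 2
result = 1  # -> result = 1
y = m * result  # -> y = 2

Answer: 2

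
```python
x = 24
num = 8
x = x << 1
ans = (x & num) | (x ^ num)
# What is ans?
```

Trace (tracking ans):
x = 24  # -> x = 24
num = 8  # -> num = 8
x = x << 1  # -> x = 48
ans = x & num | x ^ num  # -> ans = 56

Answer: 56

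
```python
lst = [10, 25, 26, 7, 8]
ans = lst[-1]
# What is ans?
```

Trace (tracking ans):
lst = [10, 25, 26, 7, 8]  # -> lst = [10, 25, 26, 7, 8]
ans = lst[-1]  # -> ans = 8

Answer: 8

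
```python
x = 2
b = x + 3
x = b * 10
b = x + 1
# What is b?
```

Trace (tracking b):
x = 2  # -> x = 2
b = x + 3  # -> b = 5
x = b * 10  # -> x = 50
b = x + 1  # -> b = 51

Answer: 51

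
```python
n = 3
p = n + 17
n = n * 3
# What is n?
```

Answer: 9

Derivation:
Trace (tracking n):
n = 3  # -> n = 3
p = n + 17  # -> p = 20
n = n * 3  # -> n = 9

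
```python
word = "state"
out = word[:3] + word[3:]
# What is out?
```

Trace (tracking out):
word = 'state'  # -> word = 'state'
out = word[:3] + word[3:]  # -> out = 'state'

Answer: 'state'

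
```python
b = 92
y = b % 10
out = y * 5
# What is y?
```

Answer: 2

Derivation:
Trace (tracking y):
b = 92  # -> b = 92
y = b % 10  # -> y = 2
out = y * 5  # -> out = 10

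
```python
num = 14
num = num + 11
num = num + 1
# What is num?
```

Answer: 26

Derivation:
Trace (tracking num):
num = 14  # -> num = 14
num = num + 11  # -> num = 25
num = num + 1  # -> num = 26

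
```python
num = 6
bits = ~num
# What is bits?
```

Answer: -7

Derivation:
Trace (tracking bits):
num = 6  # -> num = 6
bits = ~num  # -> bits = -7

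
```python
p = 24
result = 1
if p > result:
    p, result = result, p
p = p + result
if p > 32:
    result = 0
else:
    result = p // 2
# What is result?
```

Trace (tracking result):
p = 24  # -> p = 24
result = 1  # -> result = 1
if p > result:  # condition is True
    p, result = (result, p)  # -> p = 1, result = 24
p = p + result  # -> p = 25
if p > 32:  # condition is False
else:
    result = p // 2  # -> result = 12

Answer: 12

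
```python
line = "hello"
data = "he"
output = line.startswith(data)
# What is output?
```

Answer: True

Derivation:
Trace (tracking output):
line = 'hello'  # -> line = 'hello'
data = 'he'  # -> data = 'he'
output = line.startswith(data)  # -> output = True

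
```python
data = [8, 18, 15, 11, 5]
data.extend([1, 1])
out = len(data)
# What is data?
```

Answer: [8, 18, 15, 11, 5, 1, 1]

Derivation:
Trace (tracking data):
data = [8, 18, 15, 11, 5]  # -> data = [8, 18, 15, 11, 5]
data.extend([1, 1])  # -> data = [8, 18, 15, 11, 5, 1, 1]
out = len(data)  # -> out = 7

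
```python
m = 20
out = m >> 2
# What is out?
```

Trace (tracking out):
m = 20  # -> m = 20
out = m >> 2  # -> out = 5

Answer: 5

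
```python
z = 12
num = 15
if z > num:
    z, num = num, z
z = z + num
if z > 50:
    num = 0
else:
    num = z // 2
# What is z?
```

Answer: 27

Derivation:
Trace (tracking z):
z = 12  # -> z = 12
num = 15  # -> num = 15
if z > num:  # condition is False
z = z + num  # -> z = 27
if z > 50:  # condition is False
else:
    num = z // 2  # -> num = 13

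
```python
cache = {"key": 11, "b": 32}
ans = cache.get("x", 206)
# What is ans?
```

Trace (tracking ans):
cache = {'key': 11, 'b': 32}  # -> cache = {'key': 11, 'b': 32}
ans = cache.get('x', 206)  # -> ans = 206

Answer: 206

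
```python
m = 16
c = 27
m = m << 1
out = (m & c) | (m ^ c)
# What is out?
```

Answer: 59

Derivation:
Trace (tracking out):
m = 16  # -> m = 16
c = 27  # -> c = 27
m = m << 1  # -> m = 32
out = m & c | m ^ c  # -> out = 59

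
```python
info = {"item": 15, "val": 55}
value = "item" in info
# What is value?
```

Trace (tracking value):
info = {'item': 15, 'val': 55}  # -> info = {'item': 15, 'val': 55}
value = 'item' in info  # -> value = True

Answer: True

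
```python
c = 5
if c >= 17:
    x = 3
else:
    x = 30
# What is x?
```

Trace (tracking x):
c = 5  # -> c = 5
if c >= 17:  # condition is False
else:
    x = 30  # -> x = 30

Answer: 30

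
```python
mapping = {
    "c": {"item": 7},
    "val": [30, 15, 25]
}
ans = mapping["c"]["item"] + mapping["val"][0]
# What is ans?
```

Trace (tracking ans):
mapping = {'c': {'item': 7}, 'val': [30, 15, 25]}  # -> mapping = {'c': {'item': 7}, 'val': [30, 15, 25]}
ans = mapping['c']['item'] + mapping['val'][0]  # -> ans = 37

Answer: 37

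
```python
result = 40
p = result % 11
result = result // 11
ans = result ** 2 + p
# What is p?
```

Trace (tracking p):
result = 40  # -> result = 40
p = result % 11  # -> p = 7
result = result // 11  # -> result = 3
ans = result ** 2 + p  # -> ans = 16

Answer: 7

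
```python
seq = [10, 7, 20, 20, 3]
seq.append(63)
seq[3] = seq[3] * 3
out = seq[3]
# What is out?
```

Answer: 60

Derivation:
Trace (tracking out):
seq = [10, 7, 20, 20, 3]  # -> seq = [10, 7, 20, 20, 3]
seq.append(63)  # -> seq = [10, 7, 20, 20, 3, 63]
seq[3] = seq[3] * 3  # -> seq = [10, 7, 20, 60, 3, 63]
out = seq[3]  # -> out = 60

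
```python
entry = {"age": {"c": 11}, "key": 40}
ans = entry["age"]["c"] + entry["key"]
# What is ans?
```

Answer: 51

Derivation:
Trace (tracking ans):
entry = {'age': {'c': 11}, 'key': 40}  # -> entry = {'age': {'c': 11}, 'key': 40}
ans = entry['age']['c'] + entry['key']  # -> ans = 51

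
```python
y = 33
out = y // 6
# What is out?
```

Trace (tracking out):
y = 33  # -> y = 33
out = y // 6  # -> out = 5

Answer: 5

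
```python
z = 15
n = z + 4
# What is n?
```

Trace (tracking n):
z = 15  # -> z = 15
n = z + 4  # -> n = 19

Answer: 19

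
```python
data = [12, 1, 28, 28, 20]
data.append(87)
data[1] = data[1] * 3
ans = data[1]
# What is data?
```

Trace (tracking data):
data = [12, 1, 28, 28, 20]  # -> data = [12, 1, 28, 28, 20]
data.append(87)  # -> data = [12, 1, 28, 28, 20, 87]
data[1] = data[1] * 3  # -> data = [12, 3, 28, 28, 20, 87]
ans = data[1]  # -> ans = 3

Answer: [12, 3, 28, 28, 20, 87]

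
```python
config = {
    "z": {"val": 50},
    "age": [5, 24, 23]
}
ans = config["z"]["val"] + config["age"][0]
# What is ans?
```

Answer: 55

Derivation:
Trace (tracking ans):
config = {'z': {'val': 50}, 'age': [5, 24, 23]}  # -> config = {'z': {'val': 50}, 'age': [5, 24, 23]}
ans = config['z']['val'] + config['age'][0]  # -> ans = 55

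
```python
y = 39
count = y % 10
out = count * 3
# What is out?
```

Trace (tracking out):
y = 39  # -> y = 39
count = y % 10  # -> count = 9
out = count * 3  # -> out = 27

Answer: 27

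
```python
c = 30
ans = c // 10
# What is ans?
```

Answer: 3

Derivation:
Trace (tracking ans):
c = 30  # -> c = 30
ans = c // 10  # -> ans = 3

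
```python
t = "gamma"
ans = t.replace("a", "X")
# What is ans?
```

Trace (tracking ans):
t = 'gamma'  # -> t = 'gamma'
ans = t.replace('a', 'X')  # -> ans = 'gXmmX'

Answer: 'gXmmX'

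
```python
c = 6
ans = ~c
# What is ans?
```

Answer: -7

Derivation:
Trace (tracking ans):
c = 6  # -> c = 6
ans = ~c  # -> ans = -7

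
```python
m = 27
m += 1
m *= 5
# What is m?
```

Answer: 140

Derivation:
Trace (tracking m):
m = 27  # -> m = 27
m += 1  # -> m = 28
m *= 5  # -> m = 140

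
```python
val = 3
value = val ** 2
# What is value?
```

Trace (tracking value):
val = 3  # -> val = 3
value = val ** 2  # -> value = 9

Answer: 9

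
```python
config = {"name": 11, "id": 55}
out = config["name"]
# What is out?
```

Answer: 11

Derivation:
Trace (tracking out):
config = {'name': 11, 'id': 55}  # -> config = {'name': 11, 'id': 55}
out = config['name']  # -> out = 11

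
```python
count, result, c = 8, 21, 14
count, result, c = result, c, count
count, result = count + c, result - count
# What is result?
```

Answer: -7

Derivation:
Trace (tracking result):
count, result, c = (8, 21, 14)  # -> count = 8, result = 21, c = 14
count, result, c = (result, c, count)  # -> count = 21, result = 14, c = 8
count, result = (count + c, result - count)  # -> count = 29, result = -7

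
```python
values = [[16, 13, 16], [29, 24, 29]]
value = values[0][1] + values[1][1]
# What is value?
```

Trace (tracking value):
values = [[16, 13, 16], [29, 24, 29]]  # -> values = [[16, 13, 16], [29, 24, 29]]
value = values[0][1] + values[1][1]  # -> value = 37

Answer: 37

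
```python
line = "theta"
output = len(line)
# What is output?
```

Answer: 5

Derivation:
Trace (tracking output):
line = 'theta'  # -> line = 'theta'
output = len(line)  # -> output = 5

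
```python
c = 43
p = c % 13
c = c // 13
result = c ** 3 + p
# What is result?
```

Trace (tracking result):
c = 43  # -> c = 43
p = c % 13  # -> p = 4
c = c // 13  # -> c = 3
result = c ** 3 + p  # -> result = 31

Answer: 31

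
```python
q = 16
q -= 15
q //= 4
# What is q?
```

Answer: 0

Derivation:
Trace (tracking q):
q = 16  # -> q = 16
q -= 15  # -> q = 1
q //= 4  # -> q = 0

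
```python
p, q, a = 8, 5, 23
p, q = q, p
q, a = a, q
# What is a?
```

Trace (tracking a):
p, q, a = (8, 5, 23)  # -> p = 8, q = 5, a = 23
p, q = (q, p)  # -> p = 5, q = 8
q, a = (a, q)  # -> q = 23, a = 8

Answer: 8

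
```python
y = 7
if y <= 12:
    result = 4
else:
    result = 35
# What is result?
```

Trace (tracking result):
y = 7  # -> y = 7
if y <= 12:  # condition is True
    result = 4  # -> result = 4

Answer: 4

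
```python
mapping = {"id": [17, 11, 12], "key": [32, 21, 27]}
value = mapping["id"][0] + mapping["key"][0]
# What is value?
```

Trace (tracking value):
mapping = {'id': [17, 11, 12], 'key': [32, 21, 27]}  # -> mapping = {'id': [17, 11, 12], 'key': [32, 21, 27]}
value = mapping['id'][0] + mapping['key'][0]  # -> value = 49

Answer: 49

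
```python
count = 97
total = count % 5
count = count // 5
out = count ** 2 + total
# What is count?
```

Answer: 19

Derivation:
Trace (tracking count):
count = 97  # -> count = 97
total = count % 5  # -> total = 2
count = count // 5  # -> count = 19
out = count ** 2 + total  # -> out = 363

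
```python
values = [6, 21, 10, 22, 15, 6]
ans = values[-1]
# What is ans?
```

Answer: 6

Derivation:
Trace (tracking ans):
values = [6, 21, 10, 22, 15, 6]  # -> values = [6, 21, 10, 22, 15, 6]
ans = values[-1]  # -> ans = 6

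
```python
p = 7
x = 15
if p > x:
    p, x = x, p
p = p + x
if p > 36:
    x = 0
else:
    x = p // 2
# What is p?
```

Answer: 22

Derivation:
Trace (tracking p):
p = 7  # -> p = 7
x = 15  # -> x = 15
if p > x:  # condition is False
p = p + x  # -> p = 22
if p > 36:  # condition is False
else:
    x = p // 2  # -> x = 11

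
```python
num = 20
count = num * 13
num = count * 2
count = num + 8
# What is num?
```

Trace (tracking num):
num = 20  # -> num = 20
count = num * 13  # -> count = 260
num = count * 2  # -> num = 520
count = num + 8  # -> count = 528

Answer: 520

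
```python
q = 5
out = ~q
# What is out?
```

Trace (tracking out):
q = 5  # -> q = 5
out = ~q  # -> out = -6

Answer: -6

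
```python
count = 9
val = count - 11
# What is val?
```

Trace (tracking val):
count = 9  # -> count = 9
val = count - 11  # -> val = -2

Answer: -2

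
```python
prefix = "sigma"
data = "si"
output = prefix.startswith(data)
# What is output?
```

Trace (tracking output):
prefix = 'sigma'  # -> prefix = 'sigma'
data = 'si'  # -> data = 'si'
output = prefix.startswith(data)  # -> output = True

Answer: True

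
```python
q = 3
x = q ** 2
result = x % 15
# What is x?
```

Answer: 9

Derivation:
Trace (tracking x):
q = 3  # -> q = 3
x = q ** 2  # -> x = 9
result = x % 15  # -> result = 9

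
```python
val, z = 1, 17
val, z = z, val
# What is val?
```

Answer: 17

Derivation:
Trace (tracking val):
val, z = (1, 17)  # -> val = 1, z = 17
val, z = (z, val)  # -> val = 17, z = 1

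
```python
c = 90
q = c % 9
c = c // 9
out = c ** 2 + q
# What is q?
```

Answer: 0

Derivation:
Trace (tracking q):
c = 90  # -> c = 90
q = c % 9  # -> q = 0
c = c // 9  # -> c = 10
out = c ** 2 + q  # -> out = 100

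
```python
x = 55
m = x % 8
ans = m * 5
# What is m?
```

Answer: 7

Derivation:
Trace (tracking m):
x = 55  # -> x = 55
m = x % 8  # -> m = 7
ans = m * 5  # -> ans = 35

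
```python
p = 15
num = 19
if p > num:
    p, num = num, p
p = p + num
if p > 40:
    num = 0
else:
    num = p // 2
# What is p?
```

Answer: 34

Derivation:
Trace (tracking p):
p = 15  # -> p = 15
num = 19  # -> num = 19
if p > num:  # condition is False
p = p + num  # -> p = 34
if p > 40:  # condition is False
else:
    num = p // 2  # -> num = 17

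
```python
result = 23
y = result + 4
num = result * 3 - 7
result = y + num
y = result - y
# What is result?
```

Trace (tracking result):
result = 23  # -> result = 23
y = result + 4  # -> y = 27
num = result * 3 - 7  # -> num = 62
result = y + num  # -> result = 89
y = result - y  # -> y = 62

Answer: 89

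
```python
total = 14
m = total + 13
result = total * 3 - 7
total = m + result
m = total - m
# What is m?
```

Trace (tracking m):
total = 14  # -> total = 14
m = total + 13  # -> m = 27
result = total * 3 - 7  # -> result = 35
total = m + result  # -> total = 62
m = total - m  # -> m = 35

Answer: 35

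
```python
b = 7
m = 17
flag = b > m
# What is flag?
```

Trace (tracking flag):
b = 7  # -> b = 7
m = 17  # -> m = 17
flag = b > m  # -> flag = False

Answer: False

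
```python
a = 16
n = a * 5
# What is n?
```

Trace (tracking n):
a = 16  # -> a = 16
n = a * 5  # -> n = 80

Answer: 80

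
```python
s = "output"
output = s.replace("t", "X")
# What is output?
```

Trace (tracking output):
s = 'output'  # -> s = 'output'
output = s.replace('t', 'X')  # -> output = 'ouXpuX'

Answer: 'ouXpuX'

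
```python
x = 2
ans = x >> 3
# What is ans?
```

Trace (tracking ans):
x = 2  # -> x = 2
ans = x >> 3  # -> ans = 0

Answer: 0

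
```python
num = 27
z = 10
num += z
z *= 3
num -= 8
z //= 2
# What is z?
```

Trace (tracking z):
num = 27  # -> num = 27
z = 10  # -> z = 10
num += z  # -> num = 37
z *= 3  # -> z = 30
num -= 8  # -> num = 29
z //= 2  # -> z = 15

Answer: 15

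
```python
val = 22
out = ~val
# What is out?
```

Answer: -23

Derivation:
Trace (tracking out):
val = 22  # -> val = 22
out = ~val  # -> out = -23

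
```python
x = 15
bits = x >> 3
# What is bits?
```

Trace (tracking bits):
x = 15  # -> x = 15
bits = x >> 3  # -> bits = 1

Answer: 1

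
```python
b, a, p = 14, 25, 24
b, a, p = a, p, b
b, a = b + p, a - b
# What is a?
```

Answer: -1

Derivation:
Trace (tracking a):
b, a, p = (14, 25, 24)  # -> b = 14, a = 25, p = 24
b, a, p = (a, p, b)  # -> b = 25, a = 24, p = 14
b, a = (b + p, a - b)  # -> b = 39, a = -1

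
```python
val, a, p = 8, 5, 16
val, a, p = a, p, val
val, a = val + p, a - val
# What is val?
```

Answer: 13

Derivation:
Trace (tracking val):
val, a, p = (8, 5, 16)  # -> val = 8, a = 5, p = 16
val, a, p = (a, p, val)  # -> val = 5, a = 16, p = 8
val, a = (val + p, a - val)  # -> val = 13, a = 11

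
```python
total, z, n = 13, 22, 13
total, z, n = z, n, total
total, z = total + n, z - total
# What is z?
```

Trace (tracking z):
total, z, n = (13, 22, 13)  # -> total = 13, z = 22, n = 13
total, z, n = (z, n, total)  # -> total = 22, z = 13, n = 13
total, z = (total + n, z - total)  # -> total = 35, z = -9

Answer: -9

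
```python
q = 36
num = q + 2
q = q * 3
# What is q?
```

Trace (tracking q):
q = 36  # -> q = 36
num = q + 2  # -> num = 38
q = q * 3  # -> q = 108

Answer: 108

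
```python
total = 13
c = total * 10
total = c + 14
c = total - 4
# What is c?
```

Trace (tracking c):
total = 13  # -> total = 13
c = total * 10  # -> c = 130
total = c + 14  # -> total = 144
c = total - 4  # -> c = 140

Answer: 140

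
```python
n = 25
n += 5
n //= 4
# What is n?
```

Trace (tracking n):
n = 25  # -> n = 25
n += 5  # -> n = 30
n //= 4  # -> n = 7

Answer: 7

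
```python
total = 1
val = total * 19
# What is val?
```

Trace (tracking val):
total = 1  # -> total = 1
val = total * 19  # -> val = 19

Answer: 19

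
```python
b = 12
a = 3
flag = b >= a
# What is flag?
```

Trace (tracking flag):
b = 12  # -> b = 12
a = 3  # -> a = 3
flag = b >= a  # -> flag = True

Answer: True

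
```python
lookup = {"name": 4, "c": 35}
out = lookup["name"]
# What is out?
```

Answer: 4

Derivation:
Trace (tracking out):
lookup = {'name': 4, 'c': 35}  # -> lookup = {'name': 4, 'c': 35}
out = lookup['name']  # -> out = 4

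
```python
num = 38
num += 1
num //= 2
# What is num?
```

Answer: 19

Derivation:
Trace (tracking num):
num = 38  # -> num = 38
num += 1  # -> num = 39
num //= 2  # -> num = 19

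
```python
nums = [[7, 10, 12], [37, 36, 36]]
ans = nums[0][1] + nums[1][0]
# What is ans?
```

Trace (tracking ans):
nums = [[7, 10, 12], [37, 36, 36]]  # -> nums = [[7, 10, 12], [37, 36, 36]]
ans = nums[0][1] + nums[1][0]  # -> ans = 47

Answer: 47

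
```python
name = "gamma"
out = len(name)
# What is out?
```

Answer: 5

Derivation:
Trace (tracking out):
name = 'gamma'  # -> name = 'gamma'
out = len(name)  # -> out = 5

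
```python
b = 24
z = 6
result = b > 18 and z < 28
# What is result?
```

Answer: True

Derivation:
Trace (tracking result):
b = 24  # -> b = 24
z = 6  # -> z = 6
result = b > 18 and z < 28  # -> result = True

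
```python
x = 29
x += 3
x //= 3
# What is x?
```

Answer: 10

Derivation:
Trace (tracking x):
x = 29  # -> x = 29
x += 3  # -> x = 32
x //= 3  # -> x = 10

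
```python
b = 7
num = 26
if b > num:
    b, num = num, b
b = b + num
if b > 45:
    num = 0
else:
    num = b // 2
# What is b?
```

Trace (tracking b):
b = 7  # -> b = 7
num = 26  # -> num = 26
if b > num:  # condition is False
b = b + num  # -> b = 33
if b > 45:  # condition is False
else:
    num = b // 2  # -> num = 16

Answer: 33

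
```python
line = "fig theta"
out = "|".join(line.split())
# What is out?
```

Answer: 'fig|theta'

Derivation:
Trace (tracking out):
line = 'fig theta'  # -> line = 'fig theta'
out = '|'.join(line.split())  # -> out = 'fig|theta'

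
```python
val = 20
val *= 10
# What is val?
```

Trace (tracking val):
val = 20  # -> val = 20
val *= 10  # -> val = 200

Answer: 200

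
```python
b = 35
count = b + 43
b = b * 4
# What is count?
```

Answer: 78

Derivation:
Trace (tracking count):
b = 35  # -> b = 35
count = b + 43  # -> count = 78
b = b * 4  # -> b = 140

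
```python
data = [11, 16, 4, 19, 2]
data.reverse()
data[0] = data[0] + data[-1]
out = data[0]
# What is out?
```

Answer: 13

Derivation:
Trace (tracking out):
data = [11, 16, 4, 19, 2]  # -> data = [11, 16, 4, 19, 2]
data.reverse()  # -> data = [2, 19, 4, 16, 11]
data[0] = data[0] + data[-1]  # -> data = [13, 19, 4, 16, 11]
out = data[0]  # -> out = 13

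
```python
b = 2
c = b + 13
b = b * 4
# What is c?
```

Trace (tracking c):
b = 2  # -> b = 2
c = b + 13  # -> c = 15
b = b * 4  # -> b = 8

Answer: 15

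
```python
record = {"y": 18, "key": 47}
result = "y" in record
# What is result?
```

Trace (tracking result):
record = {'y': 18, 'key': 47}  # -> record = {'y': 18, 'key': 47}
result = 'y' in record  # -> result = True

Answer: True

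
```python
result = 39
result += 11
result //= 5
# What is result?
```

Trace (tracking result):
result = 39  # -> result = 39
result += 11  # -> result = 50
result //= 5  # -> result = 10

Answer: 10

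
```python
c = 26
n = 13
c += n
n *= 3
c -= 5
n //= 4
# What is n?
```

Answer: 9

Derivation:
Trace (tracking n):
c = 26  # -> c = 26
n = 13  # -> n = 13
c += n  # -> c = 39
n *= 3  # -> n = 39
c -= 5  # -> c = 34
n //= 4  # -> n = 9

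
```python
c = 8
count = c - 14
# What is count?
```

Answer: -6

Derivation:
Trace (tracking count):
c = 8  # -> c = 8
count = c - 14  # -> count = -6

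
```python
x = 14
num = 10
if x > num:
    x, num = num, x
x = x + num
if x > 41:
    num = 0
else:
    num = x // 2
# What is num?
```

Answer: 12

Derivation:
Trace (tracking num):
x = 14  # -> x = 14
num = 10  # -> num = 10
if x > num:  # condition is True
    x, num = (num, x)  # -> x = 10, num = 14
x = x + num  # -> x = 24
if x > 41:  # condition is False
else:
    num = x // 2  # -> num = 12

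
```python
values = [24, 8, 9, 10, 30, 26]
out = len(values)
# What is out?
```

Trace (tracking out):
values = [24, 8, 9, 10, 30, 26]  # -> values = [24, 8, 9, 10, 30, 26]
out = len(values)  # -> out = 6

Answer: 6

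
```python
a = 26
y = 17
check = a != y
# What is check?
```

Answer: True

Derivation:
Trace (tracking check):
a = 26  # -> a = 26
y = 17  # -> y = 17
check = a != y  # -> check = True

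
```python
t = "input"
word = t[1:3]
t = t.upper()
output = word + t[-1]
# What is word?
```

Answer: 'np'

Derivation:
Trace (tracking word):
t = 'input'  # -> t = 'input'
word = t[1:3]  # -> word = 'np'
t = t.upper()  # -> t = 'INPUT'
output = word + t[-1]  # -> output = 'npT'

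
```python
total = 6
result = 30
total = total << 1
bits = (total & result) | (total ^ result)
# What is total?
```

Trace (tracking total):
total = 6  # -> total = 6
result = 30  # -> result = 30
total = total << 1  # -> total = 12
bits = total & result | total ^ result  # -> bits = 30

Answer: 12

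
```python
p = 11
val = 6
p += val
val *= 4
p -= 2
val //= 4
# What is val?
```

Answer: 6

Derivation:
Trace (tracking val):
p = 11  # -> p = 11
val = 6  # -> val = 6
p += val  # -> p = 17
val *= 4  # -> val = 24
p -= 2  # -> p = 15
val //= 4  # -> val = 6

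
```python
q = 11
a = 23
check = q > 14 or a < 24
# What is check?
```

Trace (tracking check):
q = 11  # -> q = 11
a = 23  # -> a = 23
check = q > 14 or a < 24  # -> check = True

Answer: True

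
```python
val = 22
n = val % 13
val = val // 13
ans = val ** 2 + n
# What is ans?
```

Answer: 10

Derivation:
Trace (tracking ans):
val = 22  # -> val = 22
n = val % 13  # -> n = 9
val = val // 13  # -> val = 1
ans = val ** 2 + n  # -> ans = 10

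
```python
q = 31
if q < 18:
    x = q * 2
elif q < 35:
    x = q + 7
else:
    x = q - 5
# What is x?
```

Trace (tracking x):
q = 31  # -> q = 31
if q < 18:  # condition is False
elif q < 35:  # condition is True
    x = q + 7  # -> x = 38

Answer: 38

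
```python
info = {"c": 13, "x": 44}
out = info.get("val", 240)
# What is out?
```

Answer: 240

Derivation:
Trace (tracking out):
info = {'c': 13, 'x': 44}  # -> info = {'c': 13, 'x': 44}
out = info.get('val', 240)  # -> out = 240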